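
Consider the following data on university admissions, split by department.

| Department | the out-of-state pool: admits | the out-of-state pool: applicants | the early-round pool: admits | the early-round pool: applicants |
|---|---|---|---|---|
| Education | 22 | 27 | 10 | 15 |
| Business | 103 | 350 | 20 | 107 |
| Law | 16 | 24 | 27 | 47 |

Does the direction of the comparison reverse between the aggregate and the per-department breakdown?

Education: the out-of-state pool 22/27 = 81.5%, the early-round pool 10/15 = 66.7% → the out-of-state pool
Business: the out-of-state pool 103/350 = 29.4%, the early-round pool 20/107 = 18.7% → the out-of-state pool
Law: the out-of-state pool 16/24 = 66.7%, the early-round pool 27/47 = 57.4% → the out-of-state pool
Overall: the out-of-state pool 141/401 = 35.2%, the early-round pool 57/169 = 33.7% → the out-of-state pool
The out-of-state pool wins overall and in every department group — no reversal.

No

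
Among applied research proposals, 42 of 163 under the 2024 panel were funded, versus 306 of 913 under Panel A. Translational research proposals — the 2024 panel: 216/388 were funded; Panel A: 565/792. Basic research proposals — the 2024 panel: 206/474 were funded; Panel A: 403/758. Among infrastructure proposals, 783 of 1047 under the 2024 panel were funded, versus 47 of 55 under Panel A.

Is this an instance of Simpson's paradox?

Applied research: the 2024 panel 42/163 = 25.8%, Panel A 306/913 = 33.5% → Panel A
Translational research: the 2024 panel 216/388 = 55.7%, Panel A 565/792 = 71.3% → Panel A
Basic research: the 2024 panel 206/474 = 43.5%, Panel A 403/758 = 53.2% → Panel A
Infrastructure: the 2024 panel 783/1047 = 74.8%, Panel A 47/55 = 85.5% → Panel A
Overall: the 2024 panel 1247/2072 = 60.2%, Panel A 1321/2518 = 52.5% → the 2024 panel
Panel A wins each proposal group but the 2024 panel wins overall — the comparison reverses. Panel A's proposals skew toward applied research, which has a lower base rate.

Yes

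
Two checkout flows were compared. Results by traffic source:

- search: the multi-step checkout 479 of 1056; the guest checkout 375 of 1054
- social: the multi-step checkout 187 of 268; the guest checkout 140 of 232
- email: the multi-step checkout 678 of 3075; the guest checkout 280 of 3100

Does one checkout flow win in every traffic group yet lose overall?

No

Search: the multi-step checkout 479/1056 = 45.4%, the guest checkout 375/1054 = 35.6% → the multi-step checkout
Social: the multi-step checkout 187/268 = 69.8%, the guest checkout 140/232 = 60.3% → the multi-step checkout
Email: the multi-step checkout 678/3075 = 22.0%, the guest checkout 280/3100 = 9.0% → the multi-step checkout
Overall: the multi-step checkout 1344/4399 = 30.6%, the guest checkout 795/4386 = 18.1% → the multi-step checkout
The multi-step checkout wins overall and in every traffic group — no reversal.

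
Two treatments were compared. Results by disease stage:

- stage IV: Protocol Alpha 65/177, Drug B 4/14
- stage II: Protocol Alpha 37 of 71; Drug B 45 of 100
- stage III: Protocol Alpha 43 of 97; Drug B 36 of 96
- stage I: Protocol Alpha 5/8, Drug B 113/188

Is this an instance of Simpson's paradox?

Yes

Stage IV: Protocol Alpha 65/177 = 36.7%, Drug B 4/14 = 28.6% → Protocol Alpha
Stage II: Protocol Alpha 37/71 = 52.1%, Drug B 45/100 = 45.0% → Protocol Alpha
Stage III: Protocol Alpha 43/97 = 44.3%, Drug B 36/96 = 37.5% → Protocol Alpha
Stage I: Protocol Alpha 5/8 = 62.5%, Drug B 113/188 = 60.1% → Protocol Alpha
Overall: Protocol Alpha 150/353 = 42.5%, Drug B 198/398 = 49.7% → Drug B
Protocol Alpha wins each disease group but Drug B wins overall — the comparison reverses. Protocol Alpha's patients skew toward stage IV, which has a lower base rate.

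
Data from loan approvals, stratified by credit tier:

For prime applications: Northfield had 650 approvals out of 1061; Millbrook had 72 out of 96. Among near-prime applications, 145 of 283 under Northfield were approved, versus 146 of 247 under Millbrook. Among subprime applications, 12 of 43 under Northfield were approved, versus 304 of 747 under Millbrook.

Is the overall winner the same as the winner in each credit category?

Prime: Northfield 650/1061 = 61.3%, Millbrook 72/96 = 75.0% → Millbrook
Near-prime: Northfield 145/283 = 51.2%, Millbrook 146/247 = 59.1% → Millbrook
Subprime: Northfield 12/43 = 27.9%, Millbrook 304/747 = 40.7% → Millbrook
Overall: Northfield 807/1387 = 58.2%, Millbrook 522/1090 = 47.9% → Northfield
Millbrook wins each credit group but Northfield wins overall — the comparison reverses. Millbrook's applications skew toward subprime, which has a lower base rate.

No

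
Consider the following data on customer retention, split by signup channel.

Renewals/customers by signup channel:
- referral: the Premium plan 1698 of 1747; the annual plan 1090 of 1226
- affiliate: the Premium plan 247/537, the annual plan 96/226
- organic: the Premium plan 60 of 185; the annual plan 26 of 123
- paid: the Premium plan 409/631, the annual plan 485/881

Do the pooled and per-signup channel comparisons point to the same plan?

Referral: the Premium plan 1698/1747 = 97.2%, the annual plan 1090/1226 = 88.9% → the Premium plan
Affiliate: the Premium plan 247/537 = 46.0%, the annual plan 96/226 = 42.5% → the Premium plan
Organic: the Premium plan 60/185 = 32.4%, the annual plan 26/123 = 21.1% → the Premium plan
Paid: the Premium plan 409/631 = 64.8%, the annual plan 485/881 = 55.1% → the Premium plan
Overall: the Premium plan 2414/3100 = 77.9%, the annual plan 1697/2456 = 69.1% → the Premium plan
The Premium plan wins overall and in every signup group — no reversal.

Yes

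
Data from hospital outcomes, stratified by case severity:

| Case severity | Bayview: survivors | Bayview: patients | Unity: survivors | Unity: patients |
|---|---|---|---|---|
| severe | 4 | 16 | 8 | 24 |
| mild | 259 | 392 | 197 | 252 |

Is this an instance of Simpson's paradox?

Severe: Bayview 4/16 = 25.0%, Unity 8/24 = 33.3% → Unity
Mild: Bayview 259/392 = 66.1%, Unity 197/252 = 78.2% → Unity
Overall: Bayview 263/408 = 64.5%, Unity 205/276 = 74.3% → Unity
Unity wins overall and in every case group — no reversal.

No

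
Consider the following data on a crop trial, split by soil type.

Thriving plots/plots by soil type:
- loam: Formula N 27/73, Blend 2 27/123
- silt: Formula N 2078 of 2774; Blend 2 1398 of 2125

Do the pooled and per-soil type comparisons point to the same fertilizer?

Yes

Loam: Formula N 27/73 = 37.0%, Blend 2 27/123 = 22.0% → Formula N
Silt: Formula N 2078/2774 = 74.9%, Blend 2 1398/2125 = 65.8% → Formula N
Overall: Formula N 2105/2847 = 73.9%, Blend 2 1425/2248 = 63.4% → Formula N
Formula N wins overall and in every soil group — no reversal.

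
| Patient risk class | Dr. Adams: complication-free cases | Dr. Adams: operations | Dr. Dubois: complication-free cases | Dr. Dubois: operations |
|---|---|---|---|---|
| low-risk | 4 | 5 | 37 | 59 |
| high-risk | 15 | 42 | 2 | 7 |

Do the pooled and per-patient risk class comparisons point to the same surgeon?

No

Low-risk: Dr. Adams 4/5 = 80.0%, Dr. Dubois 37/59 = 62.7% → Dr. Adams
High-risk: Dr. Adams 15/42 = 35.7%, Dr. Dubois 2/7 = 28.6% → Dr. Adams
Overall: Dr. Adams 19/47 = 40.4%, Dr. Dubois 39/66 = 59.1% → Dr. Dubois
Dr. Adams wins each patient risk group but Dr. Dubois wins overall — the comparison reverses. Dr. Adams's operations skew toward high-risk, which has a lower base rate.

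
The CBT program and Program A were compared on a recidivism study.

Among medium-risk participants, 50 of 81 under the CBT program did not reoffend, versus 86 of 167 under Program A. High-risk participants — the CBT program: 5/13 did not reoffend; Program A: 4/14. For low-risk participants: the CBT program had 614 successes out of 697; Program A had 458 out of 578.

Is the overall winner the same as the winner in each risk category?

Medium-risk: the CBT program 50/81 = 61.7%, Program A 86/167 = 51.5% → the CBT program
High-risk: the CBT program 5/13 = 38.5%, Program A 4/14 = 28.6% → the CBT program
Low-risk: the CBT program 614/697 = 88.1%, Program A 458/578 = 79.2% → the CBT program
Overall: the CBT program 669/791 = 84.6%, Program A 548/759 = 72.2% → the CBT program
The CBT program wins overall and in every risk group — no reversal.

Yes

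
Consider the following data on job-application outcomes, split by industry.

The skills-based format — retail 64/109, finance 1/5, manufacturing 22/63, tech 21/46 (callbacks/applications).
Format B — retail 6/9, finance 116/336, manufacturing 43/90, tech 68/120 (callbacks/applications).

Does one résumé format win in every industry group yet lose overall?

Yes

Retail: the skills-based format 64/109 = 58.7%, Format B 6/9 = 66.7% → Format B
Finance: the skills-based format 1/5 = 20.0%, Format B 116/336 = 34.5% → Format B
Manufacturing: the skills-based format 22/63 = 34.9%, Format B 43/90 = 47.8% → Format B
Tech: the skills-based format 21/46 = 45.7%, Format B 68/120 = 56.7% → Format B
Overall: the skills-based format 108/223 = 48.4%, Format B 233/555 = 42.0% → the skills-based format
Format B wins each industry group but the skills-based format wins overall — the comparison reverses. Format B's applications skew toward finance, which has a lower base rate.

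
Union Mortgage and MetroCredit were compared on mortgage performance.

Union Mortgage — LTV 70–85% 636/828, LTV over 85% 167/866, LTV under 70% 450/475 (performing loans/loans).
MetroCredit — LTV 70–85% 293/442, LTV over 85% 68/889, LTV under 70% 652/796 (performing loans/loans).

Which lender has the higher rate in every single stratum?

LTV 70–85%: Union Mortgage 636/828 = 76.8%, MetroCredit 293/442 = 66.3% → Union Mortgage
LTV over 85%: Union Mortgage 167/866 = 19.3%, MetroCredit 68/889 = 7.6% → Union Mortgage
LTV under 70%: Union Mortgage 450/475 = 94.7%, MetroCredit 652/796 = 81.9% → Union Mortgage
Union Mortgage has the higher rate in all 3 groups.

Union Mortgage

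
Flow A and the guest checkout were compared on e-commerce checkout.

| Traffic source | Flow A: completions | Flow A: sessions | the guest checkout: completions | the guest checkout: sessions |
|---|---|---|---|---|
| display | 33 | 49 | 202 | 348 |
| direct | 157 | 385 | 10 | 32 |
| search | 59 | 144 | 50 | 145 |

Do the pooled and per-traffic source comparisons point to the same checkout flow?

No

Display: Flow A 33/49 = 67.3%, the guest checkout 202/348 = 58.0% → Flow A
Direct: Flow A 157/385 = 40.8%, the guest checkout 10/32 = 31.2% → Flow A
Search: Flow A 59/144 = 41.0%, the guest checkout 50/145 = 34.5% → Flow A
Overall: Flow A 249/578 = 43.1%, the guest checkout 262/525 = 49.9% → the guest checkout
Flow A wins each traffic group but the guest checkout wins overall — the comparison reverses. Flow A's sessions skew toward direct, which has a lower base rate.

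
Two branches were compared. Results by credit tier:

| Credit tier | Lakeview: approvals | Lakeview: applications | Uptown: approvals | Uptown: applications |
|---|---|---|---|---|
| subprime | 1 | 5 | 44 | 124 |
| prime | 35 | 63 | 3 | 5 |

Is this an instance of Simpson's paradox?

Subprime: Lakeview 1/5 = 20.0%, Uptown 44/124 = 35.5% → Uptown
Prime: Lakeview 35/63 = 55.6%, Uptown 3/5 = 60.0% → Uptown
Overall: Lakeview 36/68 = 52.9%, Uptown 47/129 = 36.4% → Lakeview
Uptown wins each credit group but Lakeview wins overall — the comparison reverses. Uptown's applications skew toward subprime, which has a lower base rate.

Yes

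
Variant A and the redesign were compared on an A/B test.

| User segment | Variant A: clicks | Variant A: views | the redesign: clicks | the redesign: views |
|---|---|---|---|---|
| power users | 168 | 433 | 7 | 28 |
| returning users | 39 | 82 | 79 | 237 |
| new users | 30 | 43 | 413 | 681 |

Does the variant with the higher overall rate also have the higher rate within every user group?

Power users: Variant A 168/433 = 38.8%, the redesign 7/28 = 25.0% → Variant A
Returning users: Variant A 39/82 = 47.6%, the redesign 79/237 = 33.3% → Variant A
New users: Variant A 30/43 = 69.8%, the redesign 413/681 = 60.6% → Variant A
Overall: Variant A 237/558 = 42.5%, the redesign 499/946 = 52.7% → the redesign
Variant A wins each user group but the redesign wins overall — the comparison reverses. Variant A's views skew toward power users, which has a lower base rate.

No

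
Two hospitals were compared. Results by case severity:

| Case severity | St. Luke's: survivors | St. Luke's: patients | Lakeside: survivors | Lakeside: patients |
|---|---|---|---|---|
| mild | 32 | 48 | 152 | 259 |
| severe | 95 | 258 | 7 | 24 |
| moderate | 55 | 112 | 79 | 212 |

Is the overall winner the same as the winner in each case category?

Mild: St. Luke's 32/48 = 66.7%, Lakeside 152/259 = 58.7% → St. Luke's
Severe: St. Luke's 95/258 = 36.8%, Lakeside 7/24 = 29.2% → St. Luke's
Moderate: St. Luke's 55/112 = 49.1%, Lakeside 79/212 = 37.3% → St. Luke's
Overall: St. Luke's 182/418 = 43.5%, Lakeside 238/495 = 48.1% → Lakeside
St. Luke's wins each case group but Lakeside wins overall — the comparison reverses. St. Luke's's patients skew toward severe, which has a lower base rate.

No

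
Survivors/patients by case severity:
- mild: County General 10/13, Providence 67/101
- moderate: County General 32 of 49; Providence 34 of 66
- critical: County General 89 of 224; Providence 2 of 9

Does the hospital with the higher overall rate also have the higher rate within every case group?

Mild: County General 10/13 = 76.9%, Providence 67/101 = 66.3% → County General
Moderate: County General 32/49 = 65.3%, Providence 34/66 = 51.5% → County General
Critical: County General 89/224 = 39.7%, Providence 2/9 = 22.2% → County General
Overall: County General 131/286 = 45.8%, Providence 103/176 = 58.5% → Providence
County General wins each case group but Providence wins overall — the comparison reverses. County General's patients skew toward critical, which has a lower base rate.

No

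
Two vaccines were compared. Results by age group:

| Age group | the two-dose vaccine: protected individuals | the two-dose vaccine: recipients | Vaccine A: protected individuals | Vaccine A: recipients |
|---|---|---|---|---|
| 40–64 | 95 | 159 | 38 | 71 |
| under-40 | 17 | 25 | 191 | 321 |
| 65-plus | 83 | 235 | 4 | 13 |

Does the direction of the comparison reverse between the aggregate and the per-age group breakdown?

40–64: the two-dose vaccine 95/159 = 59.7%, Vaccine A 38/71 = 53.5% → the two-dose vaccine
Under-40: the two-dose vaccine 17/25 = 68.0%, Vaccine A 191/321 = 59.5% → the two-dose vaccine
65-plus: the two-dose vaccine 83/235 = 35.3%, Vaccine A 4/13 = 30.8% → the two-dose vaccine
Overall: the two-dose vaccine 195/419 = 46.5%, Vaccine A 233/405 = 57.5% → Vaccine A
The two-dose vaccine wins each age group but Vaccine A wins overall — the comparison reverses. The two-dose vaccine's recipients skew toward 65-plus, which has a lower base rate.

Yes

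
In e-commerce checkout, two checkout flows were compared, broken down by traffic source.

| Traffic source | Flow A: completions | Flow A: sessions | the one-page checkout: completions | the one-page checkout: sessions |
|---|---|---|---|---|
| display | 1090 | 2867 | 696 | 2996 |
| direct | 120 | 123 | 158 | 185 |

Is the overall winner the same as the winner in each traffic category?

Display: Flow A 1090/2867 = 38.0%, the one-page checkout 696/2996 = 23.2% → Flow A
Direct: Flow A 120/123 = 97.6%, the one-page checkout 158/185 = 85.4% → Flow A
Overall: Flow A 1210/2990 = 40.5%, the one-page checkout 854/3181 = 26.8% → Flow A
Flow A wins overall and in every traffic group — no reversal.

Yes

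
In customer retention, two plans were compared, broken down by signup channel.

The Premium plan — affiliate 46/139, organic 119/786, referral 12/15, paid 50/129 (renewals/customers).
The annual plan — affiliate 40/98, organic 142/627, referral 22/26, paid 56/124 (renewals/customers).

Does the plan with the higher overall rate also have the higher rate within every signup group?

Affiliate: the Premium plan 46/139 = 33.1%, the annual plan 40/98 = 40.8% → the annual plan
Organic: the Premium plan 119/786 = 15.1%, the annual plan 142/627 = 22.6% → the annual plan
Referral: the Premium plan 12/15 = 80.0%, the annual plan 22/26 = 84.6% → the annual plan
Paid: the Premium plan 50/129 = 38.8%, the annual plan 56/124 = 45.2% → the annual plan
Overall: the Premium plan 227/1069 = 21.2%, the annual plan 260/875 = 29.7% → the annual plan
The annual plan wins overall and in every signup group — no reversal.

Yes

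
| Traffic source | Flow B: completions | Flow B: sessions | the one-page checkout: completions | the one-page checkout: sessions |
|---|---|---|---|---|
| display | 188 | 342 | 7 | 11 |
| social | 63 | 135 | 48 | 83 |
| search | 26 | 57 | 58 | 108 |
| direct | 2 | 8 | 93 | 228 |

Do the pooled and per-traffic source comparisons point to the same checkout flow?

No

Display: Flow B 188/342 = 55.0%, the one-page checkout 7/11 = 63.6% → the one-page checkout
Social: Flow B 63/135 = 46.7%, the one-page checkout 48/83 = 57.8% → the one-page checkout
Search: Flow B 26/57 = 45.6%, the one-page checkout 58/108 = 53.7% → the one-page checkout
Direct: Flow B 2/8 = 25.0%, the one-page checkout 93/228 = 40.8% → the one-page checkout
Overall: Flow B 279/542 = 51.5%, the one-page checkout 206/430 = 47.9% → Flow B
The one-page checkout wins each traffic group but Flow B wins overall — the comparison reverses. The one-page checkout's sessions skew toward direct, which has a lower base rate.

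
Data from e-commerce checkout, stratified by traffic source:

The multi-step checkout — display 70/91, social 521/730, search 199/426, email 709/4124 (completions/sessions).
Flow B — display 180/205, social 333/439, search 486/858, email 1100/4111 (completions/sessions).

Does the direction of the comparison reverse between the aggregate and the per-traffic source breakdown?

No

Display: the multi-step checkout 70/91 = 76.9%, Flow B 180/205 = 87.8% → Flow B
Social: the multi-step checkout 521/730 = 71.4%, Flow B 333/439 = 75.9% → Flow B
Search: the multi-step checkout 199/426 = 46.7%, Flow B 486/858 = 56.6% → Flow B
Email: the multi-step checkout 709/4124 = 17.2%, Flow B 1100/4111 = 26.8% → Flow B
Overall: the multi-step checkout 1499/5371 = 27.9%, Flow B 2099/5613 = 37.4% → Flow B
Flow B wins overall and in every traffic group — no reversal.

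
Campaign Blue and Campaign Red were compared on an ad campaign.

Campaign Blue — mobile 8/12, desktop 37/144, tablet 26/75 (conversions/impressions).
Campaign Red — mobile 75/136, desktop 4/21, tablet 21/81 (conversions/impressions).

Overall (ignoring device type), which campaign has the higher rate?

Campaign Red

Mobile: Campaign Blue 8/12 = 66.7%, Campaign Red 75/136 = 55.1% → Campaign Blue
Desktop: Campaign Blue 37/144 = 25.7%, Campaign Red 4/21 = 19.0% → Campaign Blue
Tablet: Campaign Blue 26/75 = 34.7%, Campaign Red 21/81 = 25.9% → Campaign Blue
Overall: Campaign Blue 71/231 = 30.7%, Campaign Red 100/238 = 42.0% → Campaign Red
(Campaign Blue wins every device group but Campaign Red wins overall — Campaign Blue's impressions skew toward the low-rate desktop group.)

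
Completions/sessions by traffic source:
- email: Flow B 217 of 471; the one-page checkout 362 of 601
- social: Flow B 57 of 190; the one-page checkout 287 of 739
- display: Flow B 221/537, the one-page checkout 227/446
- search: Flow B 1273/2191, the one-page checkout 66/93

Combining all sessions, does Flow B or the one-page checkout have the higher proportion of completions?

Flow B

Email: Flow B 217/471 = 46.1%, the one-page checkout 362/601 = 60.2% → the one-page checkout
Social: Flow B 57/190 = 30.0%, the one-page checkout 287/739 = 38.8% → the one-page checkout
Display: Flow B 221/537 = 41.2%, the one-page checkout 227/446 = 50.9% → the one-page checkout
Search: Flow B 1273/2191 = 58.1%, the one-page checkout 66/93 = 71.0% → the one-page checkout
Overall: Flow B 1768/3389 = 52.2%, the one-page checkout 942/1879 = 50.1% → Flow B
(The one-page checkout wins every traffic group but Flow B wins overall — the one-page checkout's sessions skew toward the low-rate social group.)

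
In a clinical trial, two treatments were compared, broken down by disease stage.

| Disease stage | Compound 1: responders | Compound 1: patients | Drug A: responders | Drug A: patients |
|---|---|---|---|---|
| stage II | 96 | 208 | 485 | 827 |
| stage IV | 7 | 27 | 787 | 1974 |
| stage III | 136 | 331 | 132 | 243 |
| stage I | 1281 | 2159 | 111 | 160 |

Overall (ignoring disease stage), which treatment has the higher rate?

Stage II: Compound 1 96/208 = 46.2%, Drug A 485/827 = 58.6% → Drug A
Stage IV: Compound 1 7/27 = 25.9%, Drug A 787/1974 = 39.9% → Drug A
Stage III: Compound 1 136/331 = 41.1%, Drug A 132/243 = 54.3% → Drug A
Stage I: Compound 1 1281/2159 = 59.3%, Drug A 111/160 = 69.4% → Drug A
Overall: Compound 1 1520/2725 = 55.8%, Drug A 1515/3204 = 47.3% → Compound 1
(Drug A wins every disease group but Compound 1 wins overall — Drug A's patients skew toward the low-rate stage IV group.)

Compound 1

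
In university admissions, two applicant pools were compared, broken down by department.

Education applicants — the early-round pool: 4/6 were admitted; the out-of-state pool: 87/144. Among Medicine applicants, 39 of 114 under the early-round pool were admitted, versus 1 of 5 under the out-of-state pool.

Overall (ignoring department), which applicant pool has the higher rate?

Education: the early-round pool 4/6 = 66.7%, the out-of-state pool 87/144 = 60.4% → the early-round pool
Medicine: the early-round pool 39/114 = 34.2%, the out-of-state pool 1/5 = 20.0% → the early-round pool
Overall: the early-round pool 43/120 = 35.8%, the out-of-state pool 88/149 = 59.1% → the out-of-state pool
(The early-round pool wins every department group but the out-of-state pool wins overall — the early-round pool's applicants skew toward the low-rate Medicine group.)

the out-of-state pool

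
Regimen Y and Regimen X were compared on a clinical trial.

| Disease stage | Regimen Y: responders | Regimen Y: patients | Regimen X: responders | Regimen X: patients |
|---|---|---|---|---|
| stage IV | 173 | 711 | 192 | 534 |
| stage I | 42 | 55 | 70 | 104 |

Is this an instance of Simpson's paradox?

No

Stage IV: Regimen Y 173/711 = 24.3%, Regimen X 192/534 = 36.0% → Regimen X
Stage I: Regimen Y 42/55 = 76.4%, Regimen X 70/104 = 67.3% → Regimen Y
Overall: Regimen Y 215/766 = 28.1%, Regimen X 262/638 = 41.1% → Regimen X
Neither sweeps: Regimen Y wins 1 of 2 groups, Regimen X wins 1. Regimen X wins overall but not every group — no Simpson reversal.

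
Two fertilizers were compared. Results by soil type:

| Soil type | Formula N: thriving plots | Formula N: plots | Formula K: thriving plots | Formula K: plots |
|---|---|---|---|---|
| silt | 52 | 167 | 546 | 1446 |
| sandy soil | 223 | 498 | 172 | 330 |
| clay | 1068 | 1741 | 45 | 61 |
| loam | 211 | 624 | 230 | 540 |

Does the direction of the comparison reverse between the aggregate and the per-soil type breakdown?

Silt: Formula N 52/167 = 31.1%, Formula K 546/1446 = 37.8% → Formula K
Sandy soil: Formula N 223/498 = 44.8%, Formula K 172/330 = 52.1% → Formula K
Clay: Formula N 1068/1741 = 61.3%, Formula K 45/61 = 73.8% → Formula K
Loam: Formula N 211/624 = 33.8%, Formula K 230/540 = 42.6% → Formula K
Overall: Formula N 1554/3030 = 51.3%, Formula K 993/2377 = 41.8% → Formula N
Formula K wins each soil group but Formula N wins overall — the comparison reverses. Formula K's plots skew toward silt, which has a lower base rate.

Yes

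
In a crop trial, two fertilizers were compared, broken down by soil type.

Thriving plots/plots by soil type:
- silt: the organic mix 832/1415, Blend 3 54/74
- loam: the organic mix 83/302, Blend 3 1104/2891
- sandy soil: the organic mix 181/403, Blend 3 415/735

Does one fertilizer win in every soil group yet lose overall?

Silt: the organic mix 832/1415 = 58.8%, Blend 3 54/74 = 73.0% → Blend 3
Loam: the organic mix 83/302 = 27.5%, Blend 3 1104/2891 = 38.2% → Blend 3
Sandy soil: the organic mix 181/403 = 44.9%, Blend 3 415/735 = 56.5% → Blend 3
Overall: the organic mix 1096/2120 = 51.7%, Blend 3 1573/3700 = 42.5% → the organic mix
Blend 3 wins each soil group but the organic mix wins overall — the comparison reverses. Blend 3's plots skew toward loam, which has a lower base rate.

Yes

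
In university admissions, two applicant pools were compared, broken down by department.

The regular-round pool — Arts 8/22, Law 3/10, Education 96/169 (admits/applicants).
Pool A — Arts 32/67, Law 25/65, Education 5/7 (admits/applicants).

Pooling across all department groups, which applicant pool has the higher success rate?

the regular-round pool

Arts: the regular-round pool 8/22 = 36.4%, Pool A 32/67 = 47.8% → Pool A
Law: the regular-round pool 3/10 = 30.0%, Pool A 25/65 = 38.5% → Pool A
Education: the regular-round pool 96/169 = 56.8%, Pool A 5/7 = 71.4% → Pool A
Overall: the regular-round pool 107/201 = 53.2%, Pool A 62/139 = 44.6% → the regular-round pool
(Pool A wins every department group but the regular-round pool wins overall — Pool A's applicants skew toward the low-rate Law group.)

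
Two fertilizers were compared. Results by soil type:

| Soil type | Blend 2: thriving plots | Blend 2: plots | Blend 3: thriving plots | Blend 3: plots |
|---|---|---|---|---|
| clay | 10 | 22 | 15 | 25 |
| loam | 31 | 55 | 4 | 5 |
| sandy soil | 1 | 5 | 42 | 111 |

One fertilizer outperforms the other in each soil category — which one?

Blend 3

Clay: Blend 2 10/22 = 45.5%, Blend 3 15/25 = 60.0% → Blend 3
Loam: Blend 2 31/55 = 56.4%, Blend 3 4/5 = 80.0% → Blend 3
Sandy soil: Blend 2 1/5 = 20.0%, Blend 3 42/111 = 37.8% → Blend 3
Blend 3 has the higher rate in all 3 groups.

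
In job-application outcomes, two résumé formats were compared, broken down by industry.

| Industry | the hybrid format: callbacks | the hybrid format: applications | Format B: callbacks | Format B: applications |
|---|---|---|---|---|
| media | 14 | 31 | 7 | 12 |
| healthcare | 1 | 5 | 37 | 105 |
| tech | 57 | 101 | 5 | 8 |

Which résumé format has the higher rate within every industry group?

Media: the hybrid format 14/31 = 45.2%, Format B 7/12 = 58.3% → Format B
Healthcare: the hybrid format 1/5 = 20.0%, Format B 37/105 = 35.2% → Format B
Tech: the hybrid format 57/101 = 56.4%, Format B 5/8 = 62.5% → Format B
Format B has the higher rate in all 3 groups.

Format B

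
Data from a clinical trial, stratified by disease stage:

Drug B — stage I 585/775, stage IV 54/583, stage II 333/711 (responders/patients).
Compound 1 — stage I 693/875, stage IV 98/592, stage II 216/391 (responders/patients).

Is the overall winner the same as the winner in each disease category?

Yes

Stage I: Drug B 585/775 = 75.5%, Compound 1 693/875 = 79.2% → Compound 1
Stage IV: Drug B 54/583 = 9.3%, Compound 1 98/592 = 16.6% → Compound 1
Stage II: Drug B 333/711 = 46.8%, Compound 1 216/391 = 55.2% → Compound 1
Overall: Drug B 972/2069 = 47.0%, Compound 1 1007/1858 = 54.2% → Compound 1
Compound 1 wins overall and in every disease group — no reversal.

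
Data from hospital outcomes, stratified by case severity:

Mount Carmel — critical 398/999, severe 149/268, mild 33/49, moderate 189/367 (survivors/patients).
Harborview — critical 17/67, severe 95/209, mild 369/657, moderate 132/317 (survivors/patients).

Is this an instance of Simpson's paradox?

Critical: Mount Carmel 398/999 = 39.8%, Harborview 17/67 = 25.4% → Mount Carmel
Severe: Mount Carmel 149/268 = 55.6%, Harborview 95/209 = 45.5% → Mount Carmel
Mild: Mount Carmel 33/49 = 67.3%, Harborview 369/657 = 56.2% → Mount Carmel
Moderate: Mount Carmel 189/367 = 51.5%, Harborview 132/317 = 41.6% → Mount Carmel
Overall: Mount Carmel 769/1683 = 45.7%, Harborview 613/1250 = 49.0% → Harborview
Mount Carmel wins each case group but Harborview wins overall — the comparison reverses. Mount Carmel's patients skew toward critical, which has a lower base rate.

Yes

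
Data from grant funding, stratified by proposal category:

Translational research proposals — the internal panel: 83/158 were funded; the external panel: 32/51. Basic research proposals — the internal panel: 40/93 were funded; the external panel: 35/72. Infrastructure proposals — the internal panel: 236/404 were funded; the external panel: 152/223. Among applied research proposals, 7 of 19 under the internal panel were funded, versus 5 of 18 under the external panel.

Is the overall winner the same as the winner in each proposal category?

No

Translational research: the internal panel 83/158 = 52.5%, the external panel 32/51 = 62.7% → the external panel
Basic research: the internal panel 40/93 = 43.0%, the external panel 35/72 = 48.6% → the external panel
Infrastructure: the internal panel 236/404 = 58.4%, the external panel 152/223 = 68.2% → the external panel
Applied research: the internal panel 7/19 = 36.8%, the external panel 5/18 = 27.8% → the internal panel
Overall: the internal panel 366/674 = 54.3%, the external panel 224/364 = 61.5% → the external panel
Neither sweeps: the internal panel wins 1 of 4 groups, the external panel wins 3. The external panel wins overall but not every group — no Simpson reversal.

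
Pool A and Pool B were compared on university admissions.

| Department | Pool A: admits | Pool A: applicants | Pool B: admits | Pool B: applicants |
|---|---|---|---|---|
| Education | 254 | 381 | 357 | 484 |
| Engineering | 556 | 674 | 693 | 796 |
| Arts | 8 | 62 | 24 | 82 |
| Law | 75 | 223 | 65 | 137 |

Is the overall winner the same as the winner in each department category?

Education: Pool A 254/381 = 66.7%, Pool B 357/484 = 73.8% → Pool B
Engineering: Pool A 556/674 = 82.5%, Pool B 693/796 = 87.1% → Pool B
Arts: Pool A 8/62 = 12.9%, Pool B 24/82 = 29.3% → Pool B
Law: Pool A 75/223 = 33.6%, Pool B 65/137 = 47.4% → Pool B
Overall: Pool A 893/1340 = 66.6%, Pool B 1139/1499 = 76.0% → Pool B
Pool B wins overall and in every department group — no reversal.

Yes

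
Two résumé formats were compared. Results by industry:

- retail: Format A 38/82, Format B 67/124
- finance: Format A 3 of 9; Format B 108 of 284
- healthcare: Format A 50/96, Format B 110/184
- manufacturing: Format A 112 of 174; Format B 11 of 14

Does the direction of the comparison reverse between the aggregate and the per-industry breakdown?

Retail: Format A 38/82 = 46.3%, Format B 67/124 = 54.0% → Format B
Finance: Format A 3/9 = 33.3%, Format B 108/284 = 38.0% → Format B
Healthcare: Format A 50/96 = 52.1%, Format B 110/184 = 59.8% → Format B
Manufacturing: Format A 112/174 = 64.4%, Format B 11/14 = 78.6% → Format B
Overall: Format A 203/361 = 56.2%, Format B 296/606 = 48.8% → Format A
Format B wins each industry group but Format A wins overall — the comparison reverses. Format B's applications skew toward finance, which has a lower base rate.

Yes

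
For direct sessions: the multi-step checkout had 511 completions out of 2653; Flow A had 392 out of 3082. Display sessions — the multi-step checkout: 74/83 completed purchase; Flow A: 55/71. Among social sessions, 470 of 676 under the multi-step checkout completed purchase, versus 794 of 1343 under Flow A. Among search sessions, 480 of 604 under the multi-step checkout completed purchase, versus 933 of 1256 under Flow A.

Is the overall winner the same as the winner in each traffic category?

Yes

Direct: the multi-step checkout 511/2653 = 19.3%, Flow A 392/3082 = 12.7% → the multi-step checkout
Display: the multi-step checkout 74/83 = 89.2%, Flow A 55/71 = 77.5% → the multi-step checkout
Social: the multi-step checkout 470/676 = 69.5%, Flow A 794/1343 = 59.1% → the multi-step checkout
Search: the multi-step checkout 480/604 = 79.5%, Flow A 933/1256 = 74.3% → the multi-step checkout
Overall: the multi-step checkout 1535/4016 = 38.2%, Flow A 2174/5752 = 37.8% → the multi-step checkout
The multi-step checkout wins overall and in every traffic group — no reversal.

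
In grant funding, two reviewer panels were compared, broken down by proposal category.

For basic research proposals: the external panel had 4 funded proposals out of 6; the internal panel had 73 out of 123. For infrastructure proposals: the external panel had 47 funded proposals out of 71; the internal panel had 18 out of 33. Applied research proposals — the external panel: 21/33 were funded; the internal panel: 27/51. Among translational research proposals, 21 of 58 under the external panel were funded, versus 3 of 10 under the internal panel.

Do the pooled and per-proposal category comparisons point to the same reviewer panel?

No

Basic research: the external panel 4/6 = 66.7%, the internal panel 73/123 = 59.3% → the external panel
Infrastructure: the external panel 47/71 = 66.2%, the internal panel 18/33 = 54.5% → the external panel
Applied research: the external panel 21/33 = 63.6%, the internal panel 27/51 = 52.9% → the external panel
Translational research: the external panel 21/58 = 36.2%, the internal panel 3/10 = 30.0% → the external panel
Overall: the external panel 93/168 = 55.4%, the internal panel 121/217 = 55.8% → the internal panel
The external panel wins each proposal group but the internal panel wins overall — the comparison reverses. The external panel's proposals skew toward translational research, which has a lower base rate.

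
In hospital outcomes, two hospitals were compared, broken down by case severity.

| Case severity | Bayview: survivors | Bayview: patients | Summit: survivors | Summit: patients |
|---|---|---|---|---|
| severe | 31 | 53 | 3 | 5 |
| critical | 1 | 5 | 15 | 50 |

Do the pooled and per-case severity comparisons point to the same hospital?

Severe: Bayview 31/53 = 58.5%, Summit 3/5 = 60.0% → Summit
Critical: Bayview 1/5 = 20.0%, Summit 15/50 = 30.0% → Summit
Overall: Bayview 32/58 = 55.2%, Summit 18/55 = 32.7% → Bayview
Summit wins each case group but Bayview wins overall — the comparison reverses. Summit's patients skew toward critical, which has a lower base rate.

No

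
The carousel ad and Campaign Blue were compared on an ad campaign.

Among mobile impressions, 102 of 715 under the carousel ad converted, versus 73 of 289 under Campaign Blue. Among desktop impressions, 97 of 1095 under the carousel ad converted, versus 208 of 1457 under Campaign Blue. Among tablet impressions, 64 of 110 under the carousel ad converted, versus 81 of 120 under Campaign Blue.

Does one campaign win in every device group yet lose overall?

Mobile: the carousel ad 102/715 = 14.3%, Campaign Blue 73/289 = 25.3% → Campaign Blue
Desktop: the carousel ad 97/1095 = 8.9%, Campaign Blue 208/1457 = 14.3% → Campaign Blue
Tablet: the carousel ad 64/110 = 58.2%, Campaign Blue 81/120 = 67.5% → Campaign Blue
Overall: the carousel ad 263/1920 = 13.7%, Campaign Blue 362/1866 = 19.4% → Campaign Blue
Campaign Blue wins overall and in every device group — no reversal.

No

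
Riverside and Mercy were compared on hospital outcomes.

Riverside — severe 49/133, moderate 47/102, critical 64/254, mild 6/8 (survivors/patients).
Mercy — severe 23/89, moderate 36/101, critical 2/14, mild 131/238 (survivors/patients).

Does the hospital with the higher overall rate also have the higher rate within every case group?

Severe: Riverside 49/133 = 36.8%, Mercy 23/89 = 25.8% → Riverside
Moderate: Riverside 47/102 = 46.1%, Mercy 36/101 = 35.6% → Riverside
Critical: Riverside 64/254 = 25.2%, Mercy 2/14 = 14.3% → Riverside
Mild: Riverside 6/8 = 75.0%, Mercy 131/238 = 55.0% → Riverside
Overall: Riverside 166/497 = 33.4%, Mercy 192/442 = 43.4% → Mercy
Riverside wins each case group but Mercy wins overall — the comparison reverses. Riverside's patients skew toward critical, which has a lower base rate.

No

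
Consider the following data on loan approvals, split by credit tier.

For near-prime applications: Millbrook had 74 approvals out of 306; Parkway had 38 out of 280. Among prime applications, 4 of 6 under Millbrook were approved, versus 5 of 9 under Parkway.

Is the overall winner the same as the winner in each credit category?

Near-prime: Millbrook 74/306 = 24.2%, Parkway 38/280 = 13.6% → Millbrook
Prime: Millbrook 4/6 = 66.7%, Parkway 5/9 = 55.6% → Millbrook
Overall: Millbrook 78/312 = 25.0%, Parkway 43/289 = 14.9% → Millbrook
Millbrook wins overall and in every credit group — no reversal.

Yes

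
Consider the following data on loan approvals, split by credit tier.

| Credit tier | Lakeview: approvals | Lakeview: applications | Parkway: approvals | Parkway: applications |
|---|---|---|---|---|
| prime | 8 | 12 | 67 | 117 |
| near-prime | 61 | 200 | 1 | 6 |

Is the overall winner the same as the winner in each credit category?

No

Prime: Lakeview 8/12 = 66.7%, Parkway 67/117 = 57.3% → Lakeview
Near-prime: Lakeview 61/200 = 30.5%, Parkway 1/6 = 16.7% → Lakeview
Overall: Lakeview 69/212 = 32.5%, Parkway 68/123 = 55.3% → Parkway
Lakeview wins each credit group but Parkway wins overall — the comparison reverses. Lakeview's applications skew toward near-prime, which has a lower base rate.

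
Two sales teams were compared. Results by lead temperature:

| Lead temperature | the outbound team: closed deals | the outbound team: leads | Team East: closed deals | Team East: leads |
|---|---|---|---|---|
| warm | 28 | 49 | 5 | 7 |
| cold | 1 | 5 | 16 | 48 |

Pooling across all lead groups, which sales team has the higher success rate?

Warm: the outbound team 28/49 = 57.1%, Team East 5/7 = 71.4% → Team East
Cold: the outbound team 1/5 = 20.0%, Team East 16/48 = 33.3% → Team East
Overall: the outbound team 29/54 = 53.7%, Team East 21/55 = 38.2% → the outbound team
(Team East wins every lead group but the outbound team wins overall — Team East's leads skew toward the low-rate cold group.)

the outbound team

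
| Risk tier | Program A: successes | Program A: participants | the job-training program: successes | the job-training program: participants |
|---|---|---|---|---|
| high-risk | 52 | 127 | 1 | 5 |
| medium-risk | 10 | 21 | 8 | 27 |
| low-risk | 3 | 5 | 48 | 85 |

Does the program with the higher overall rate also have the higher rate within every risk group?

High-risk: Program A 52/127 = 40.9%, the job-training program 1/5 = 20.0% → Program A
Medium-risk: Program A 10/21 = 47.6%, the job-training program 8/27 = 29.6% → Program A
Low-risk: Program A 3/5 = 60.0%, the job-training program 48/85 = 56.5% → Program A
Overall: Program A 65/153 = 42.5%, the job-training program 57/117 = 48.7% → the job-training program
Program A wins each risk group but the job-training program wins overall — the comparison reverses. Program A's participants skew toward high-risk, which has a lower base rate.

No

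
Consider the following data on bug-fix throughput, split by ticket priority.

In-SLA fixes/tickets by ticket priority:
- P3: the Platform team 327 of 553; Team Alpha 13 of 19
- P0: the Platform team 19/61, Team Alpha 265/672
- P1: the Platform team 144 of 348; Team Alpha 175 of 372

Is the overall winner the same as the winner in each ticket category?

P3: the Platform team 327/553 = 59.1%, Team Alpha 13/19 = 68.4% → Team Alpha
P0: the Platform team 19/61 = 31.1%, Team Alpha 265/672 = 39.4% → Team Alpha
P1: the Platform team 144/348 = 41.4%, Team Alpha 175/372 = 47.0% → Team Alpha
Overall: the Platform team 490/962 = 50.9%, Team Alpha 453/1063 = 42.6% → the Platform team
Team Alpha wins each ticket group but the Platform team wins overall — the comparison reverses. Team Alpha's tickets skew toward P0, which has a lower base rate.

No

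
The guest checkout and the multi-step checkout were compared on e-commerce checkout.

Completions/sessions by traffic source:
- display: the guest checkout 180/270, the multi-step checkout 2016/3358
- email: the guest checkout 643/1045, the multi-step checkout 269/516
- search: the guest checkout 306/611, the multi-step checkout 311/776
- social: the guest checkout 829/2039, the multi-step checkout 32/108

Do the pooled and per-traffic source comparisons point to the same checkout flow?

Display: the guest checkout 180/270 = 66.7%, the multi-step checkout 2016/3358 = 60.0% → the guest checkout
Email: the guest checkout 643/1045 = 61.5%, the multi-step checkout 269/516 = 52.1% → the guest checkout
Search: the guest checkout 306/611 = 50.1%, the multi-step checkout 311/776 = 40.1% → the guest checkout
Social: the guest checkout 829/2039 = 40.7%, the multi-step checkout 32/108 = 29.6% → the guest checkout
Overall: the guest checkout 1958/3965 = 49.4%, the multi-step checkout 2628/4758 = 55.2% → the multi-step checkout
The guest checkout wins each traffic group but the multi-step checkout wins overall — the comparison reverses. The guest checkout's sessions skew toward social, which has a lower base rate.

No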